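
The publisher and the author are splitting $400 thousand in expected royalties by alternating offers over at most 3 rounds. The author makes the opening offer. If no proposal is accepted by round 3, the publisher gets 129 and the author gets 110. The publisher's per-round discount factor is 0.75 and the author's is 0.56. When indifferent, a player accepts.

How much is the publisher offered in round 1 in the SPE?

186.18

Round 3 (the author proposes): the publisher gets 129 if talks fail, so the author offers 129 and keeps 271.
Round 2 (the publisher proposes): the author can get 271 next round, worth 0.56 × 271 = 151.76 now, so the publisher offers 151.76, keeping 248.24.
Round 1 (the author proposes): the publisher can get 248.24 next round, worth 0.75 × 248.24 = 186.18 now; the author offers that and keeps 213.82.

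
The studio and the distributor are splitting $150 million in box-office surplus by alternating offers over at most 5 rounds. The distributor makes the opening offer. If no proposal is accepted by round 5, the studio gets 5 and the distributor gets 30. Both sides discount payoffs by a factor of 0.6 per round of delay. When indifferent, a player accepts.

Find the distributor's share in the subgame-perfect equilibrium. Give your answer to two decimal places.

100.39

Solve by backward induction from round 5.
Round 5 (the distributor proposes): the studio gets 5 if talks fail, so the distributor offers 5 and keeps 145.
Round 4 (the studio proposes): the distributor can get 145 next round, worth 0.6 × 145 = 87 now. The studio offers 87 and keeps 150 − 87 = 63.
Round 3 (the distributor proposes): the studio can get 63 next round, worth 0.6 × 63 = 37.8 now, so the distributor offers 37.8, keeping 112.2.
Round 2 (the studio proposes): the distributor can get 112.2 next round, worth 0.6 × 112.2 = 67.32 now, so the studio offers 67.32, keeping 82.68.
Round 1 (the distributor proposes): the studio can get 82.68 next round, worth 0.6 × 82.68 = 49.608 now. The distributor offers 49.608 and keeps 150 − 49.608 = 100.392.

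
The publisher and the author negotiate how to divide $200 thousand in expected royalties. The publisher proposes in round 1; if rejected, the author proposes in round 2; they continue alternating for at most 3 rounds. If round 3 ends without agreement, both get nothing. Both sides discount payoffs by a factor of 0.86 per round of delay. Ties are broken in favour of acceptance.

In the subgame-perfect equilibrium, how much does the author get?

Work backward from the last round.
Round 3 (the publisher proposes): the author will accept anything ≥ 0, so the publisher offers 0 and keeps 200.
Round 2 (the author proposes): the publisher can get 200 next round, worth 0.86 × 200 = 172 now. The author offers 172 and keeps 200 − 172 = 28.
Round 1 (the publisher proposes): the author can get 28 next round, worth 0.86 × 28 = 24.08 now. The publisher offers 24.08 and keeps 200 − 24.08 = 175.92.

24.08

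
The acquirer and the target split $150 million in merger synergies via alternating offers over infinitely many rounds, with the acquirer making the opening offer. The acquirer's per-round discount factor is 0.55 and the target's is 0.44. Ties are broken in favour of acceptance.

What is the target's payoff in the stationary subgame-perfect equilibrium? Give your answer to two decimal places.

39.18

When the acquirer proposes, the target accepts any offer worth at least 0.44 times what the target would get by proposing next round; and vice versa.
This gives x = 150 − 0.44y and y = 150 − 0.55x, where x and y are each side's share when it proposes.
Hence (1 − 0.44·0.55)x = 150(1 − 0.44), i.e. 0.758·x = 84.
x ≈ 110.8179; the target's share is 150 − x ≈ 39.1821.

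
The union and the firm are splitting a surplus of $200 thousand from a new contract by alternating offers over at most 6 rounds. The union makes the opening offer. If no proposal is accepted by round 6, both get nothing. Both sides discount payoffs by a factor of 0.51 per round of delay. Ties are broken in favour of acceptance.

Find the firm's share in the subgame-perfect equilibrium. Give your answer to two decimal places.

69.88

Round 6 (the firm proposes): rejection yields 0 for the union; the firm offers 0 and keeps 200.
Round 5 (the union proposes): the firm can get 200 next round, worth 0.51 × 200 = 102 now, so the union offers 102, keeping 98.
Round 4 (the firm proposes): the union can get 98 next round, worth 0.51 × 98 = 49.98 now, so the firm offers 49.98, keeping 150.02.
Round 3 (the union proposes): the firm can get 150.02 next round, worth 0.51 × 150.02 = 76.5102 now, so the union offers 76.5102, keeping 123.4898.
Round 2 (the firm proposes): the union can get 123.4898 next round, worth 0.51 × 123.4898 = 62.979798 now. The firm offers 62.979798 and keeps 200 − 62.979798 = 137.020202.
Round 1 (the union proposes): the firm can get 137.020202 next round, worth 0.51 × 137.020202 = 69.88030302 now. The union offers 69.88030302 and keeps 200 − 69.88030302 = 130.11969698.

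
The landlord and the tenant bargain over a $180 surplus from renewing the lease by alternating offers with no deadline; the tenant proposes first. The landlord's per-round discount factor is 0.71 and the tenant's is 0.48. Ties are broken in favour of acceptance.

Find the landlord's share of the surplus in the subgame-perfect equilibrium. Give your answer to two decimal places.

Let x be the tenant's share when the tenant proposes and y be the landlord's share when the landlord proposes.
The landlord accepts iff offered ≥ 0.71·y, so x = 180 − 0.71y. Symmetrically y = 180 − 0.48x.
Substituting: x = 180 − 0.71(180 − 0.48x), giving x(1 − 0.48·0.71) = 180(1 − 0.71).
So x = 180 × 0.29 / 0.6592 ≈ 79.1869, and the landlord receives 180 − x ≈ 100.8131.

100.81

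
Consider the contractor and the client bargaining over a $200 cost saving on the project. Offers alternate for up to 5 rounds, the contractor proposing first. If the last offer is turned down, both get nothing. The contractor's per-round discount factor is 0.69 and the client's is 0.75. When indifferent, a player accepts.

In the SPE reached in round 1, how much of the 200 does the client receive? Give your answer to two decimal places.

70.56

Round 5 (the contractor proposes): rejection yields 0 for the client; the contractor offers 0 and keeps 200.
Round 4 (the client proposes): the contractor can get 200 next round, worth 0.69 × 200 = 138 now. The client offers 138 and keeps 200 − 138 = 62.
Round 3 (the contractor proposes): the client can get 62 next round, worth 0.75 × 62 = 46.5 now; the contractor offers that and keeps 153.5.
Round 2 (the client proposes): the contractor can get 153.5 next round, worth 0.69 × 153.5 = 105.915 now. The client offers 105.915 and keeps 200 − 105.915 = 94.085.
Round 1 (the contractor proposes): the client can get 94.085 next round, worth 0.75 × 94.085 = 70.56375 now; the contractor offers that and keeps 129.43625.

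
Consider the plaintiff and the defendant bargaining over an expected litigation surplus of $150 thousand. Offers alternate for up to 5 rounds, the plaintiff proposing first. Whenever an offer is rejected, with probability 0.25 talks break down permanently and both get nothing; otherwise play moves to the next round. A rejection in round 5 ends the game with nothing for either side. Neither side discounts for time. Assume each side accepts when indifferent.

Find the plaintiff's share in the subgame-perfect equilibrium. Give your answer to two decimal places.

By backward induction:
Round 5 (the plaintiff proposes): rejection yields 0 for the defendant; the plaintiff offers 0 and keeps 150.
Round 4 (the defendant proposes): rejecting gives the plaintiff an expected 0.75 × 150 = 112.5. The defendant offers 112.5 and keeps 150 − 112.5 = 37.5.
Round 3 (the plaintiff proposes): rejecting gives the defendant an expected 0.75 × 37.5 = 28.125; the plaintiff offers that and keeps 121.875.
Round 2 (the defendant proposes): rejecting gives the plaintiff an expected 0.75 × 121.875 = 91.40625, so the defendant offers 91.40625, keeping 58.59375.
Round 1 (the plaintiff proposes): rejecting gives the defendant an expected 0.75 × 58.59375 = 43.9453125. The plaintiff offers 43.9453125 and keeps 150 − 43.9453125 = 106.0546875.

106.05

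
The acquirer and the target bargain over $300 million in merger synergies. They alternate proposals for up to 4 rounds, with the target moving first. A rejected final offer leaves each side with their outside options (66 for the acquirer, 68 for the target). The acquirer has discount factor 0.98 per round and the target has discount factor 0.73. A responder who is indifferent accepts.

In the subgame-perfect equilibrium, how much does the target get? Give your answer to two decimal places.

By backward induction:
Round 4 (the acquirer proposes): the target gets 68 if talks fail, so the acquirer offers 68 and keeps 232.
Round 3 (the target proposes): the acquirer can get 232 next round, worth 0.98 × 232 = 227.36 now. The target offers 227.36 and keeps 300 − 227.36 = 72.64.
Round 2 (the acquirer proposes): the target can get 72.64 next round, worth 0.73 × 72.64 = 53.0272 now; the acquirer offers that and keeps 246.9728.
Round 1 (the target proposes): the acquirer can get 246.9728 next round, worth 0.98 × 246.9728 = 242.033344 now. The target offers 242.033344 and keeps 300 − 242.033344 = 57.966656.

57.97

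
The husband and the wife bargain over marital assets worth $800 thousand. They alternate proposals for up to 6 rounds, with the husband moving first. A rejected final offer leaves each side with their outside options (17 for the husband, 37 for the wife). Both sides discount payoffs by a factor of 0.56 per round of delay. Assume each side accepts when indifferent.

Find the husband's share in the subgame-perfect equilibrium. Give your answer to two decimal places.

Round 6 (the wife proposes): the husband gets 17 if talks fail, so the wife offers 17 and keeps 783.
Round 5 (the husband proposes): the wife can get 783 next round, worth 0.56 × 783 = 438.48 now. The husband offers 438.48 and keeps 800 − 438.48 = 361.52.
Round 4 (the wife proposes): the husband can get 361.52 next round, worth 0.56 × 361.52 = 202.4512 now. The wife offers 202.4512 and keeps 800 − 202.4512 = 597.5488.
Round 3 (the husband proposes): the wife can get 597.5488 next round, worth 0.56 × 597.5488 = 334.627328 now. The husband offers 334.627328 and keeps 800 − 334.627328 = 465.372672.
Round 2 (the wife proposes): the husband can get 465.372672 next round, worth 0.56 × 465.372672 = 260.60869632 now, so the wife offers 260.60869632, keeping 539.39130368.
Round 1 (the husband proposes): the wife can get 539.39130368 next round, worth 0.56 × 539.39130368 = 302.0591300608 now, so the husband offers 302.0591300608, keeping 497.9408699392.

497.94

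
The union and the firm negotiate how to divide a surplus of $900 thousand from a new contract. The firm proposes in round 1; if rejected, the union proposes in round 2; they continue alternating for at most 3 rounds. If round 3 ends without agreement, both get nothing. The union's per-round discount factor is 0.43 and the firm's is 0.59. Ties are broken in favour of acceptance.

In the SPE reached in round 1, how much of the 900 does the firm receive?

Round 3 (the firm proposes): the union will accept anything ≥ 0, so the firm offers 0 and keeps 900.
Round 2 (the union proposes): the firm can get 900 next round, worth 0.59 × 900 = 531 now; the union offers that and keeps 369.
Round 1 (the firm proposes): the union can get 369 next round, worth 0.43 × 369 = 158.67 now. The firm offers 158.67 and keeps 900 − 158.67 = 741.33.

741.33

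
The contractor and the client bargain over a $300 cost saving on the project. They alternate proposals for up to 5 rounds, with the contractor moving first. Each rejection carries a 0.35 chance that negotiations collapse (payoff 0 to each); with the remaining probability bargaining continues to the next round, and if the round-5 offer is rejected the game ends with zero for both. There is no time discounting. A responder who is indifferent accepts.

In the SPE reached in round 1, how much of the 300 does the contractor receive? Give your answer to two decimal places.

202.91

Round 5 (the contractor proposes): the client will accept anything ≥ 0, so the contractor offers 0 and keeps 300.
Round 4 (the client proposes): rejecting gives the contractor an expected 0.65 × 300 = 195. The client offers 195 and keeps 300 − 195 = 105.
Round 3 (the contractor proposes): rejecting gives the client an expected 0.65 × 105 = 68.25, so the contractor offers 68.25, keeping 231.75.
Round 2 (the client proposes): rejecting gives the contractor an expected 0.65 × 231.75 = 150.6375; the client offers that and keeps 149.3625.
Round 1 (the contractor proposes): rejecting gives the client an expected 0.65 × 149.3625 = 97.085625; the contractor offers that and keeps 202.914375.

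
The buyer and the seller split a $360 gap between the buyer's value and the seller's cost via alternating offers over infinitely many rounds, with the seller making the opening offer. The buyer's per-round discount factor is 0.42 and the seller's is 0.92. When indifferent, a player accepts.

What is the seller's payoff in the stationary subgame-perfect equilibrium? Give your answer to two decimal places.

340.29

In a stationary SPE each proposer offers the other exactly their discounted continuation value.
If the seller keeps x when proposing and the buyer keeps y when proposing, then x = 360 − 0.42y and y = 360 − 0.92x.
Solving: x = 360(1 − 0.42) / (1 − 0.92·0.42) = 208.8 / 0.6136 ≈ 340.2868.
The buyer gets 360 − 340.2868 ≈ 19.7132.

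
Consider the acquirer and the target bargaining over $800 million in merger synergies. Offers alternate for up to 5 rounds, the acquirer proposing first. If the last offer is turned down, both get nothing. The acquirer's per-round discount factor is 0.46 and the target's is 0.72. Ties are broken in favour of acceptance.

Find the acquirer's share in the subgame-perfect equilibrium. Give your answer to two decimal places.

Round 5 (the acquirer proposes): rejection yields 0 for the target; the acquirer offers 0 and keeps 800.
Round 4 (the target proposes): the acquirer can get 800 next round, worth 0.46 × 800 = 368 now, so the target offers 368, keeping 432.
Round 3 (the acquirer proposes): the target can get 432 next round, worth 0.72 × 432 = 311.04 now; the acquirer offers that and keeps 488.96.
Round 2 (the target proposes): the acquirer can get 488.96 next round, worth 0.46 × 488.96 = 224.9216 now, so the target offers 224.9216, keeping 575.0784.
Round 1 (the acquirer proposes): the target can get 575.0784 next round, worth 0.72 × 575.0784 = 414.056448 now. The acquirer offers 414.056448 and keeps 800 − 414.056448 = 385.943552.

385.94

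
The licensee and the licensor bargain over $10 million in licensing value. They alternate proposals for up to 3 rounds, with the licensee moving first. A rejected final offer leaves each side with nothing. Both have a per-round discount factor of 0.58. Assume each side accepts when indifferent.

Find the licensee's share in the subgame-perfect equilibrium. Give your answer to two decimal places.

7.56

Work backward from the last round.
Round 3 (the licensee proposes): rejection yields 0 for the licensor; the licensee offers 0 and keeps 10.
Round 2 (the licensor proposes): the licensee can get 10 next round, worth 0.58 × 10 = 5.8 now; the licensor offers that and keeps 4.2.
Round 1 (the licensee proposes): the licensor can get 4.2 next round, worth 0.58 × 4.2 = 2.436 now, so the licensee offers 2.436, keeping 7.564.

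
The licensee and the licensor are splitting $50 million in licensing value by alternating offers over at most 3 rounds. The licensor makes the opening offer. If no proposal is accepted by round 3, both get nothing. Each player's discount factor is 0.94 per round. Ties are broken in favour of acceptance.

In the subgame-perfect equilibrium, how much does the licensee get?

2.82

Round 3 (the licensor proposes): the licensee will accept anything ≥ 0, so the licensor offers 0 and keeps 50.
Round 2 (the licensee proposes): the licensor can get 50 next round, worth 0.94 × 50 = 47 now, so the licensee offers 47, keeping 3.
Round 1 (the licensor proposes): the licensee can get 3 next round, worth 0.94 × 3 = 2.82 now; the licensor offers that and keeps 47.18.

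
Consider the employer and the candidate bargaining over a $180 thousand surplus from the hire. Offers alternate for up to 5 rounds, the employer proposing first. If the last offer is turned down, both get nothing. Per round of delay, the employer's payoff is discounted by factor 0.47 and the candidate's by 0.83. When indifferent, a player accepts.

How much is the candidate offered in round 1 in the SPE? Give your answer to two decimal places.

110.07

Round 5 (the employer proposes): rejection yields 0 for the candidate; the employer offers 0 and keeps 180.
Round 4 (the candidate proposes): the employer can get 180 next round, worth 0.47 × 180 = 84.6 now; the candidate offers that and keeps 95.4.
Round 3 (the employer proposes): the candidate can get 95.4 next round, worth 0.83 × 95.4 = 79.182 now; the employer offers that and keeps 100.818.
Round 2 (the candidate proposes): the employer can get 100.818 next round, worth 0.47 × 100.818 = 47.38446 now, so the candidate offers 47.38446, keeping 132.61554.
Round 1 (the employer proposes): the candidate can get 132.61554 next round, worth 0.83 × 132.61554 = 110.0708982 now, so the employer offers 110.0708982, keeping 69.9291018.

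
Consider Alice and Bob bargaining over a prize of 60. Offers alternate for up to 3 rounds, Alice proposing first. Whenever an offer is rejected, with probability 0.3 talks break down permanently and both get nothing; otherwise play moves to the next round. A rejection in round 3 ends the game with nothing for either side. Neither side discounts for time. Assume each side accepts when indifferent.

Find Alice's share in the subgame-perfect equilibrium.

By backward induction:
Round 3 (Alice proposes): Bob will accept anything ≥ 0, so Alice offers 0 and keeps 60.
Round 2 (Bob proposes): rejecting gives Alice an expected 0.7 × 60 = 42; Bob offers that and keeps 18.
Round 1 (Alice proposes): rejecting gives Bob an expected 0.7 × 18 = 12.6; Alice offers that and keeps 47.4.

47.4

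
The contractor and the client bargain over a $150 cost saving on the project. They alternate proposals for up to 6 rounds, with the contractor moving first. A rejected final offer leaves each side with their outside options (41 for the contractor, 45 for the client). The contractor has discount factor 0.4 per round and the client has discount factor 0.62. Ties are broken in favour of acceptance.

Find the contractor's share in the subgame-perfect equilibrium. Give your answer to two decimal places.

76.21

Round 6 (the client proposes): the contractor gets 41 if talks fail, so the client offers 41 and keeps 109.
Round 5 (the contractor proposes): the client can get 109 next round, worth 0.62 × 109 = 67.58 now. The contractor offers 67.58 and keeps 150 − 67.58 = 82.42.
Round 4 (the client proposes): the contractor can get 82.42 next round, worth 0.4 × 82.42 = 32.968 now; the client offers that and keeps 117.032.
Round 3 (the contractor proposes): the client can get 117.032 next round, worth 0.62 × 117.032 = 72.55984 now. The contractor offers 72.55984 and keeps 150 − 72.55984 = 77.44016.
Round 2 (the client proposes): the contractor can get 77.44016 next round, worth 0.4 × 77.44016 = 30.976064 now; the client offers that and keeps 119.023936.
Round 1 (the contractor proposes): the client can get 119.023936 next round, worth 0.62 × 119.023936 = 73.79484032 now. The contractor offers 73.79484032 and keeps 150 − 73.79484032 = 76.20515968.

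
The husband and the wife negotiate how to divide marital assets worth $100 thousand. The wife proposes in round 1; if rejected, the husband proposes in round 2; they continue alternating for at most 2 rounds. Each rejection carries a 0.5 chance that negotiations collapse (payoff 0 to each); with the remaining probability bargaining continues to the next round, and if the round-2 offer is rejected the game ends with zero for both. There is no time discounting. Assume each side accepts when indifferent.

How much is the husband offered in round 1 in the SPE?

Round 2 (the husband proposes): the wife will accept anything ≥ 0, so the husband offers 0 and keeps 100.
Round 1 (the wife proposes): rejecting gives the husband an expected 0.5 × 100 = 50, so the wife offers 50, keeping 50.

50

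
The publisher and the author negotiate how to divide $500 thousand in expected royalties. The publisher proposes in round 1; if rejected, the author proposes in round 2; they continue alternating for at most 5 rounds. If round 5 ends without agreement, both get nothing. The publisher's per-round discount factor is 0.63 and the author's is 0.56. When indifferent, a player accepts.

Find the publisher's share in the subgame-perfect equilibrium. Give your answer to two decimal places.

359.85

Round 5 (the publisher proposes): the author will accept anything ≥ 0, so the publisher offers 0 and keeps 500.
Round 4 (the author proposes): the publisher can get 500 next round, worth 0.63 × 500 = 315 now; the author offers that and keeps 185.
Round 3 (the publisher proposes): the author can get 185 next round, worth 0.56 × 185 = 103.6 now, so the publisher offers 103.6, keeping 396.4.
Round 2 (the author proposes): the publisher can get 396.4 next round, worth 0.63 × 396.4 = 249.732 now; the author offers that and keeps 250.268.
Round 1 (the publisher proposes): the author can get 250.268 next round, worth 0.56 × 250.268 = 140.15008 now, so the publisher offers 140.15008, keeping 359.84992.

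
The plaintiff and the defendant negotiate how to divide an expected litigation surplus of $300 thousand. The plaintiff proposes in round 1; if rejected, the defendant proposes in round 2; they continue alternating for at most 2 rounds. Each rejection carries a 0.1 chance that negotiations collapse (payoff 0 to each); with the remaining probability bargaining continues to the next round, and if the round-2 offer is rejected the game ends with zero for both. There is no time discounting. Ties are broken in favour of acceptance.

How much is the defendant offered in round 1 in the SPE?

Round 2 (the defendant proposes): rejection yields 0 for the plaintiff; the defendant offers 0 and keeps 300.
Round 1 (the plaintiff proposes): rejecting gives the defendant an expected 0.9 × 300 = 270, so the plaintiff offers 270, keeping 30.

270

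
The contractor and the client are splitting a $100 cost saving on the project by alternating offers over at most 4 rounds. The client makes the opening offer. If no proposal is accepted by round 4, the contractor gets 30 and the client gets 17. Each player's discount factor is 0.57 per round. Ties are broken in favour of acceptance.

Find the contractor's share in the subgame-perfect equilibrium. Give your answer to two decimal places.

Round 4 (the contractor proposes): the client gets 17 if talks fail, so the contractor offers 17 and keeps 83.
Round 3 (the client proposes): the contractor can get 83 next round, worth 0.57 × 83 = 47.31 now, so the client offers 47.31, keeping 52.69.
Round 2 (the contractor proposes): the client can get 52.69 next round, worth 0.57 × 52.69 = 30.0333 now, so the contractor offers 30.0333, keeping 69.9667.
Round 1 (the client proposes): the contractor can get 69.9667 next round, worth 0.57 × 69.9667 = 39.881019 now; the client offers that and keeps 60.118981.

39.88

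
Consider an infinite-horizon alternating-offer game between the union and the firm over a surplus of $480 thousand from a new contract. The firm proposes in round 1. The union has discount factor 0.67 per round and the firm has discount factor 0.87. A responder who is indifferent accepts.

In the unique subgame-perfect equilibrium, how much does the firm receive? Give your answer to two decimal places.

In a stationary SPE each proposer offers the other exactly their discounted continuation value.
If the firm keeps x when proposing and the union keeps y when proposing, then x = 480 − 0.67y and y = 480 − 0.87x.
Solving: x = 480(1 − 0.67) / (1 − 0.87·0.67) = 158.4 / 0.4171 ≈ 379.7650.
The union gets 480 − 379.7650 ≈ 100.2350.

379.77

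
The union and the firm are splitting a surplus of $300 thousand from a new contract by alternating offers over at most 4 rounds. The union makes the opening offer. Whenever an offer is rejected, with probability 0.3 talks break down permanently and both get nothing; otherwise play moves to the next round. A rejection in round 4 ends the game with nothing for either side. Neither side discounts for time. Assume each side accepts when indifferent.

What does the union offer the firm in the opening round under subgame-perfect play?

Round 4 (the firm proposes): the union will accept anything ≥ 0, so the firm offers 0 and keeps 300.
Round 3 (the union proposes): rejecting gives the firm an expected 0.7 × 300 = 210. The union offers 210 and keeps 300 − 210 = 90.
Round 2 (the firm proposes): rejecting gives the union an expected 0.7 × 90 = 63; the firm offers that and keeps 237.
Round 1 (the union proposes): rejecting gives the firm an expected 0.7 × 237 = 165.9. The union offers 165.9 and keeps 300 − 165.9 = 134.1.

165.9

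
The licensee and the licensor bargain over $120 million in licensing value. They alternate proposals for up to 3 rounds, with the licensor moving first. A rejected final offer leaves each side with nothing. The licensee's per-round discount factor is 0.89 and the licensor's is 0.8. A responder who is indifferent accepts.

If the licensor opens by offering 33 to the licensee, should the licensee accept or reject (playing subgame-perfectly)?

Work out the licensee's continuation value if the offer is rejected.
Round 3 (the licensor proposes): the licensee will accept anything ≥ 0, so the licensor offers 0 and keeps 120.
Round 2 (the licensee proposes): the licensor can get 120 next round, worth 0.8 × 120 = 96 now, so the licensee offers 96, keeping 24.
So by rejecting in round 1, the licensee gets 24 next round, worth 0.89 × 24 = 21.36 now.
Offer 33 ≥ 21.36, so the licensee accepts.

Accept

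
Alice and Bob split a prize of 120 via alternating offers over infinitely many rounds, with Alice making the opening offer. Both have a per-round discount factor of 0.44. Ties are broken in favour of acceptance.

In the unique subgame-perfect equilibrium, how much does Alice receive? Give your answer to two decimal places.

Let x be Alice's share when Alice proposes and y be Bob's share when Bob proposes.
Bob accepts iff offered ≥ 0.44·y, so x = 120 − 0.44y. Symmetrically y = 120 − 0.44x.
Substituting: x = 120 − 0.44(120 − 0.44x), giving x(1 − 0.44·0.44) = 120(1 − 0.44).
So x = 120 × 0.56 / 0.8064 ≈ 83.3333, and Bob receives 120 − x ≈ 36.6667.

83.33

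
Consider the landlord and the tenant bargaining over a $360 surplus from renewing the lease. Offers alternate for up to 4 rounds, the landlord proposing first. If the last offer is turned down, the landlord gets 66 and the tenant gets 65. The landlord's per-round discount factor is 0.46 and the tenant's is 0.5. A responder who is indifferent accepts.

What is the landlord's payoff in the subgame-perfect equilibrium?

Round 4 (the tenant proposes): the landlord gets 66 if talks fail, so the tenant offers 66 and keeps 294.
Round 3 (the landlord proposes): the tenant can get 294 next round, worth 0.5 × 294 = 147 now, so the landlord offers 147, keeping 213.
Round 2 (the tenant proposes): the landlord can get 213 next round, worth 0.46 × 213 = 97.98 now; the tenant offers that and keeps 262.02.
Round 1 (the landlord proposes): the tenant can get 262.02 next round, worth 0.5 × 262.02 = 131.01 now; the landlord offers that and keeps 228.99.

228.99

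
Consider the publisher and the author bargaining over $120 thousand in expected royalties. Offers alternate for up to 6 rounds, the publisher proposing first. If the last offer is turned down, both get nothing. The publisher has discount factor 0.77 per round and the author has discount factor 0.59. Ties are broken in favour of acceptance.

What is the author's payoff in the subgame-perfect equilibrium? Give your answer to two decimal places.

Round 6 (the author proposes): the publisher will accept anything ≥ 0, so the author offers 0 and keeps 120.
Round 5 (the publisher proposes): the author can get 120 next round, worth 0.59 × 120 = 70.8 now, so the publisher offers 70.8, keeping 49.2.
Round 4 (the author proposes): the publisher can get 49.2 next round, worth 0.77 × 49.2 = 37.884 now; the author offers that and keeps 82.116.
Round 3 (the publisher proposes): the author can get 82.116 next round, worth 0.59 × 82.116 = 48.44844 now. The publisher offers 48.44844 and keeps 120 − 48.44844 = 71.55156.
Round 2 (the author proposes): the publisher can get 71.55156 next round, worth 0.77 × 71.55156 = 55.0947012 now; the author offers that and keeps 64.9052988.
Round 1 (the publisher proposes): the author can get 64.9052988 next round, worth 0.59 × 64.9052988 = 38.294126292 now. The publisher offers 38.294126292 and keeps 120 − 38.294126292 = 81.705873708.

38.29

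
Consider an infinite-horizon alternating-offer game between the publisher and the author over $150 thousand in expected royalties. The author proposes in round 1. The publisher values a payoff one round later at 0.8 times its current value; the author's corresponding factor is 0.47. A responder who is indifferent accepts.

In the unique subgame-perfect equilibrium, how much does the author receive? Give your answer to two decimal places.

In a stationary SPE each proposer offers the other exactly their discounted continuation value.
If the author keeps x when proposing and the publisher keeps y when proposing, then x = 150 − 0.8y and y = 150 − 0.47x.
Solving: x = 150(1 − 0.8) / (1 − 0.47·0.8) = 30 / 0.624 ≈ 48.0769.
The publisher gets 150 − 48.0769 ≈ 101.9231.

48.08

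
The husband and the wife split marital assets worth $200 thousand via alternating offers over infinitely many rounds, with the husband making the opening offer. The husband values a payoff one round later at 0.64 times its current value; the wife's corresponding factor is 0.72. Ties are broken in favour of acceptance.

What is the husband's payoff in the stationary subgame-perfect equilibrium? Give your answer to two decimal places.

103.86

Let x be the husband's share when the husband proposes and y be the wife's share when the wife proposes.
The wife accepts iff offered ≥ 0.72·y, so x = 200 − 0.72y. Symmetrically y = 200 − 0.64x.
Substituting: x = 200 − 0.72(200 − 0.64x), giving x(1 − 0.64·0.72) = 200(1 − 0.72).
So x = 200 × 0.28 / 0.5392 ≈ 103.8576, and the wife receives 200 − x ≈ 96.1424.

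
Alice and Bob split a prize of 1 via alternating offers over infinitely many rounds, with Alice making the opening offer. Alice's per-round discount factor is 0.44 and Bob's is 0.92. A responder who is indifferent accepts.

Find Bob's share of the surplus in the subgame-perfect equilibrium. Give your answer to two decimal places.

When Alice proposes, Bob accepts any offer worth at least 0.92 times what Bob would get by proposing next round; and vice versa.
This gives x = 1 − 0.92y and y = 1 − 0.44x, where x and y are each side's share when it proposes.
Hence (1 − 0.92·0.44)x = 1(1 − 0.92), i.e. 0.5952·x = 0.08.
x ≈ 0.1344; Bob's share is 1 − x ≈ 0.8656.

0.87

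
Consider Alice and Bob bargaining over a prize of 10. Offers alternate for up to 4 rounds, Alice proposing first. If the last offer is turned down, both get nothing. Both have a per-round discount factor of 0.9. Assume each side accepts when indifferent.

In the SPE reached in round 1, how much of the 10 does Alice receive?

1.81

Round 4 (Bob proposes): rejection yields 0 for Alice; Bob offers 0 and keeps 10.
Round 3 (Alice proposes): Bob can get 10 next round, worth 0.9 × 10 = 9 now; Alice offers that and keeps 1.
Round 2 (Bob proposes): Alice can get 1 next round, worth 0.9 × 1 = 0.9 now. Bob offers 0.9 and keeps 10 − 0.9 = 9.1.
Round 1 (Alice proposes): Bob can get 9.1 next round, worth 0.9 × 9.1 = 8.19 now, so Alice offers 8.19, keeping 1.81.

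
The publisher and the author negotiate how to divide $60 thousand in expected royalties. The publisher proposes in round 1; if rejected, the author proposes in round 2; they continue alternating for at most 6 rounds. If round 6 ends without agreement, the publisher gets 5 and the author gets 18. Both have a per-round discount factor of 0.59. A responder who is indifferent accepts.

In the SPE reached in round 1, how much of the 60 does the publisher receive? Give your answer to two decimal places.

36.50

Work backward from the last round.
Round 6 (the author proposes): the publisher gets 5 if talks fail, so the author offers 5 and keeps 55.
Round 5 (the publisher proposes): the author can get 55 next round, worth 0.59 × 55 = 32.45 now, so the publisher offers 32.45, keeping 27.55.
Round 4 (the author proposes): the publisher can get 27.55 next round, worth 0.59 × 27.55 = 16.2545 now. The author offers 16.2545 and keeps 60 − 16.2545 = 43.7455.
Round 3 (the publisher proposes): the author can get 43.7455 next round, worth 0.59 × 43.7455 = 25.809845 now. The publisher offers 25.809845 and keeps 60 − 25.809845 = 34.190155.
Round 2 (the author proposes): the publisher can get 34.190155 next round, worth 0.59 × 34.190155 = 20.17219145 now; the author offers that and keeps 39.82780855.
Round 1 (the publisher proposes): the author can get 39.82780855 next round, worth 0.59 × 39.82780855 = 23.4984070445 now, so the publisher offers 23.4984070445, keeping 36.5015929555.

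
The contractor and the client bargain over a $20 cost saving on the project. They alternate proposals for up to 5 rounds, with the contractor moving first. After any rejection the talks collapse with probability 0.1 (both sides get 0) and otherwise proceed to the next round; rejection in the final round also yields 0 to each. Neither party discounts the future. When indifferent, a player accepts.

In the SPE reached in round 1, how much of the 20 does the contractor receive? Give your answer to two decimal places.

Round 5 (the contractor proposes): rejection yields 0 for the client; the contractor offers 0 and keeps 20.
Round 4 (the client proposes): rejecting gives the contractor an expected 0.9 × 20 = 18. The client offers 18 and keeps 20 − 18 = 2.
Round 3 (the contractor proposes): rejecting gives the client an expected 0.9 × 2 = 1.8. The contractor offers 1.8 and keeps 20 − 1.8 = 18.2.
Round 2 (the client proposes): rejecting gives the contractor an expected 0.9 × 18.2 = 16.38, so the client offers 16.38, keeping 3.62.
Round 1 (the contractor proposes): rejecting gives the client an expected 0.9 × 3.62 = 3.258, so the contractor offers 3.258, keeping 16.742.

16.74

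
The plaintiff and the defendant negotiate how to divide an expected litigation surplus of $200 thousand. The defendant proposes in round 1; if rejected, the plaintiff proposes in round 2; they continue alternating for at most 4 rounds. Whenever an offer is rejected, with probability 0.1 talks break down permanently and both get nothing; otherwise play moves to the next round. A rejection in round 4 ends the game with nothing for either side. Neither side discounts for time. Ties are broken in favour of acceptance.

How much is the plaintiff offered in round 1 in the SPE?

Round 4 (the plaintiff proposes): rejection yields 0 for the defendant; the plaintiff offers 0 and keeps 200.
Round 3 (the defendant proposes): rejecting gives the plaintiff an expected 0.9 × 200 = 180; the defendant offers that and keeps 20.
Round 2 (the plaintiff proposes): rejecting gives the defendant an expected 0.9 × 20 = 18. The plaintiff offers 18 and keeps 200 − 18 = 182.
Round 1 (the defendant proposes): rejecting gives the plaintiff an expected 0.9 × 182 = 163.8. The defendant offers 163.8 and keeps 200 − 163.8 = 36.2.

163.8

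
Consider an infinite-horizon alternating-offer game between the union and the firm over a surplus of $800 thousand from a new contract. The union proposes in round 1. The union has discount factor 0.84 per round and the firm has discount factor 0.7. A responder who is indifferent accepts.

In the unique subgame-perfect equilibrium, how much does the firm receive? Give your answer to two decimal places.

Let x be the union's share when the union proposes and y be the firm's share when the firm proposes.
The firm accepts iff offered ≥ 0.7·y, so x = 800 − 0.7y. Symmetrically y = 800 − 0.84x.
Substituting: x = 800 − 0.7(800 − 0.84x), giving x(1 − 0.84·0.7) = 800(1 − 0.7).
So x = 800 × 0.3 / 0.412 ≈ 582.5243, and the firm receives 800 − x ≈ 217.4757.

217.48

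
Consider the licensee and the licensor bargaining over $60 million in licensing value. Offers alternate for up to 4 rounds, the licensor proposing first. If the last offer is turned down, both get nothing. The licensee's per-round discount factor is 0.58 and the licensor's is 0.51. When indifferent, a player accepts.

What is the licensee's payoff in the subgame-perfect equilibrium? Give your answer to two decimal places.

Round 4 (the licensee proposes): the licensor will accept anything ≥ 0, so the licensee offers 0 and keeps 60.
Round 3 (the licensor proposes): the licensee can get 60 next round, worth 0.58 × 60 = 34.8 now; the licensor offers that and keeps 25.2.
Round 2 (the licensee proposes): the licensor can get 25.2 next round, worth 0.51 × 25.2 = 12.852 now, so the licensee offers 12.852, keeping 47.148.
Round 1 (the licensor proposes): the licensee can get 47.148 next round, worth 0.58 × 47.148 = 27.34584 now; the licensor offers that and keeps 32.65416.

27.35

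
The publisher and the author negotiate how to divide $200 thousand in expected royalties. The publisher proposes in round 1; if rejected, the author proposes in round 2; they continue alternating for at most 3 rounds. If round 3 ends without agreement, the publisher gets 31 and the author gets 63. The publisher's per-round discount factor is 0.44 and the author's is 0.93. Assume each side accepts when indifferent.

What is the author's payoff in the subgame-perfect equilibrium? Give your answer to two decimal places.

129.94

By backward induction:
Round 3 (the publisher proposes): the author gets 63 if talks fail, so the publisher offers 63 and keeps 137.
Round 2 (the author proposes): the publisher can get 137 next round, worth 0.44 × 137 = 60.28 now. The author offers 60.28 and keeps 200 − 60.28 = 139.72.
Round 1 (the publisher proposes): the author can get 139.72 next round, worth 0.93 × 139.72 = 129.9396 now; the publisher offers that and keeps 70.0604.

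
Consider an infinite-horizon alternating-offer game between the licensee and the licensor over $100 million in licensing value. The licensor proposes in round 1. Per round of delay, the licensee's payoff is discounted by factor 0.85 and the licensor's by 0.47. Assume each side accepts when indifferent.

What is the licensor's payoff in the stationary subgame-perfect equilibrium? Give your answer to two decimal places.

24.98

In a stationary SPE each proposer offers the other exactly their discounted continuation value.
If the licensor keeps x when proposing and the licensee keeps y when proposing, then x = 100 − 0.85y and y = 100 − 0.47x.
Solving: x = 100(1 − 0.85) / (1 − 0.47·0.85) = 15 / 0.6005 ≈ 24.9792.
The licensee gets 100 − 24.9792 ≈ 75.0208.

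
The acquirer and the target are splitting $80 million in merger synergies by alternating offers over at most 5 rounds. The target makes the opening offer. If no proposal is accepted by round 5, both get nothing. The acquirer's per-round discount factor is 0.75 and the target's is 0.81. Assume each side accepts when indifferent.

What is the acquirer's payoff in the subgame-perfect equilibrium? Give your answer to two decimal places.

Round 5 (the target proposes): the acquirer will accept anything ≥ 0, so the target offers 0 and keeps 80.
Round 4 (the acquirer proposes): the target can get 80 next round, worth 0.81 × 80 = 64.8 now; the acquirer offers that and keeps 15.2.
Round 3 (the target proposes): the acquirer can get 15.2 next round, worth 0.75 × 15.2 = 11.4 now. The target offers 11.4 and keeps 80 − 11.4 = 68.6.
Round 2 (the acquirer proposes): the target can get 68.6 next round, worth 0.81 × 68.6 = 55.566 now. The acquirer offers 55.566 and keeps 80 − 55.566 = 24.434.
Round 1 (the target proposes): the acquirer can get 24.434 next round, worth 0.75 × 24.434 = 18.3255 now, so the target offers 18.3255, keeping 61.6745.

18.33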